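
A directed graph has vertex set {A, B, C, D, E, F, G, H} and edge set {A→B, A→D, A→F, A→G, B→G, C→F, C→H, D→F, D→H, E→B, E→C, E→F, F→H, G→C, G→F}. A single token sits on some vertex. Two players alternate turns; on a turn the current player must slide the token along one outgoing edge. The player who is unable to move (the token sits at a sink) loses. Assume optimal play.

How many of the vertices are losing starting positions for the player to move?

Compute win/loss labels from the base case upward. A position with no move is L. Any other position is W if it can reach an L in one move, else L.
Every edge goes from a vertex to one that appears earlier in the order H, F, D, C, G, B, E, A, so processing vertices in that order labels each vertex after all of its successors.
H: no outgoing edge → L
F: reaches L-position H → W
D: reaches L-position H → W
C: reaches L-position H → W
G: only reaches C(W), F(W), all W → L
B: reaches L-position G → W
E: only reaches B(W), C(W), F(W), all W → L
A: reaches L-position G → W
The L vertices are E, G, H; that is 3 in all.

3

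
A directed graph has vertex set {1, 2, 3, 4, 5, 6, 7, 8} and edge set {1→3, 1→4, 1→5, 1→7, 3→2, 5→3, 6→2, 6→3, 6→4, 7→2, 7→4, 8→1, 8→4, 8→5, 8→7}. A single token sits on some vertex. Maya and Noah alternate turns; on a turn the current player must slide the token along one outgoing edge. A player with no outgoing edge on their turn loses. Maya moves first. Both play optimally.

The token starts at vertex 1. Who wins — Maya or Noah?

Classify positions by backward induction: terminal positions (no move available) are L. From any other position, the mover wins iff some move reaches an L.
Every edge goes from a vertex to one that appears earlier in the order 2, 4, 3, 7, 5, 1, 8, 6, so processing vertices in that order labels each vertex after all of its successors.
2: no outgoing edge → L
4: no outgoing edge → L
3: W (go to 2, an L position)
7: W (go to 4, an L position)
5: L (sole option 3(W) is W)
1: W (go to 5, an L position)
8: W (go to 5, an L position)
6: W (go to 4, an L position)
The starting position 1 is W: Maya should move to 5, handing over an L position.

Maya wins.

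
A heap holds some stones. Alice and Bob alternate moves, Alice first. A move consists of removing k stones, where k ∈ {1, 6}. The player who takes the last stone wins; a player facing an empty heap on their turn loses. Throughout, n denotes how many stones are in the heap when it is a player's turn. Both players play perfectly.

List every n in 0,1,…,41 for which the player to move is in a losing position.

Label each position W (a win for the player to move) or L (a loss). A position with no legal move is L; any other position is W exactly when some move reaches an L, and L when every move reaches a W.
n=0: no move → L
n=1: reaches L-position 0 → W
n=2: only reaches 1(W), which is W → L
n=3: reaches L-position 2 → W
n=4: only reaches 3(W), which is W → L
n=5: reaches L-position 4 → W
n=6: reaches L-position 0 → W
n=7: only reaches 6(W), 1(W), all W → L
n=8: reaches L-position 7 → W
n=9: only reaches 8(W), 3(W), all W → L
n=10: reaches L-position 9 → W
n=11: only reaches 10(W), 5(W), all W → L
n=12: reaches L-position 11 → W
n=13: reaches L-position 7 → W
n=14: only reaches 13(W), 8(W), all W → L
n=15: reaches L-position 14 → W
n=16: only reaches 15(W), 10(W), all W → L
n=17: reaches L-position 16 → W
n=18: only reaches 17(W), 12(W), all W → L
n=19: reaches L-position 18 → W
n=20: reaches L-position 14 → W
n=21: only reaches 20(W), 15(W), all W → L
n=22: reaches L-position 21 → W
n=23: only reaches 22(W), 17(W), all W → L
n=24: reaches L-position 23 → W
n=25: only reaches 24(W), 19(W), all W → L
n=26: reaches L-position 25 → W
n=27: reaches L-position 21 → W
n=28: only reaches 27(W), 22(W), all W → L
n=29: reaches L-position 28 → W
n=30: only reaches 29(W), 24(W), all W → L
n=31: reaches L-position 30 → W
n=32: only reaches 31(W), 26(W), all W → L
n=33: reaches L-position 32 → W
n=34: reaches L-position 28 → W
n=35: only reaches 34(W), 29(W), all W → L
n=36: reaches L-position 35 → W
n=37: only reaches 36(W), 31(W), all W → L
n=38: reaches L-position 37 → W
n=39: only reaches 38(W), 33(W), all W → L
n=40: reaches L-position 39 → W
n=41: reaches L-position 35 → W
The losing starting values of n are exactly the entries labelled L in this table (18 of them).

0, 2, 4, 7, 9, 11, 14, 16, 18, 21, 23, 25, 28, 30, 32, 35, 37, 39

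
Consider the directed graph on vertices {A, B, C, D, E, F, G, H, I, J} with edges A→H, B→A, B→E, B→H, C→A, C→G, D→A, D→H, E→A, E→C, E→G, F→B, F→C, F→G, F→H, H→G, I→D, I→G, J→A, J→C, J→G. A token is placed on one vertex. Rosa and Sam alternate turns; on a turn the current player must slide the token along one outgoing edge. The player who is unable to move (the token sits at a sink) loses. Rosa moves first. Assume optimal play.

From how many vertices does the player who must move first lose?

2

Build the W/L table. Terminal = L. A non-terminal position is W if it has a move to some L; otherwise it is L.
Every edge goes from a vertex to one that appears earlier in the order G, H, A, C, J, E, B, D, I, F, so processing vertices in that order labels each vertex after all of its successors.
G: no outgoing edge → L
H: W (go to G, an L position)
A: L (sole option H(W) is W)
C: W (go to A, an L position)
J: W (go to A, an L position)
E: W (go to A, an L position)
B: W (go to A, an L position)
D: W (go to A, an L position)
I: W (go to G, an L position)
F: W (go to G, an L position)
The L vertices are A, G; that is 2 in all.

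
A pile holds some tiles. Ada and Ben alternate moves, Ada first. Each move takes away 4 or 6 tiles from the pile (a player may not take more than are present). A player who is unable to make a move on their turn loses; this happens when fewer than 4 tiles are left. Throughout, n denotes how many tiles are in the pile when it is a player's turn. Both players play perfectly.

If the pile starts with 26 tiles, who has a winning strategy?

Ada wins.

Label each position W (a win for the player to move) or L (a loss). A position with no legal move is L; any other position is W exactly when some move reaches an L, and L when every move reaches a W.
n=0: no move → L
n=1: no move → L
n=2: no move → L
n=3: no move → L
n=4: can move to 0, which is L ⇒ W
n=5: can move to 1, which is L ⇒ W
n=6: can move to 2, which is L ⇒ W
n=7: can move to 3, which is L ⇒ W
n=8: can move to 2, which is L ⇒ W
n=9: can move to 3, which is L ⇒ W
n=10: moves to 6(W), 4(W); every one is W ⇒ L
n=11: moves to 7(W), 5(W); every one is W ⇒ L
n=12: moves to 8(W), 6(W); every one is W ⇒ L
n=13: moves to 9(W), 7(W); every one is W ⇒ L
n=14: can move to 10, which is L ⇒ W
n=15: can move to 11, which is L ⇒ W
n=16: can move to 12, which is L ⇒ W
n=17: can move to 13, which is L ⇒ W
n=18: can move to 12, which is L ⇒ W
n=19: can move to 13, which is L ⇒ W
n=20: moves to 16(W), 14(W); every one is W ⇒ L
n=21: moves to 17(W), 15(W); every one is W ⇒ L
n=22: moves to 18(W), 16(W); every one is W ⇒ L
n=23: moves to 19(W), 17(W); every one is W ⇒ L
n=24: can move to 20, which is L ⇒ W
n=25: can move to 21, which is L ⇒ W
n=26: can move to 22, which is L ⇒ W
From 26 Ada can remove 4, leaving 22, reaching an L position.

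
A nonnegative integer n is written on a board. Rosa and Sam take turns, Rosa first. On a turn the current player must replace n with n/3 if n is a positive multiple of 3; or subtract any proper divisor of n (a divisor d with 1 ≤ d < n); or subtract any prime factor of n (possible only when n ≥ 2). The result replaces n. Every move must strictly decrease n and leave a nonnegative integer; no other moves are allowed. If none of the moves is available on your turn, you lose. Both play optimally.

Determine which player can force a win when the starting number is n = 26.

Sam wins.

Build the W/L table. Terminal = L. A non-terminal position is W if it has a move to some L; otherwise it is L.
n=0: no move → L
n=1: no move → L
n=2: →0(L), so W
n=3: →0(L), so W
n=4: →2(W), 3(W) — all W, so L
n=5: →0(L), so W
n=6: →4(L), so W
n=7: →0(L), so W
n=8: →4(L), so W
n=9: →3(W), 6(W), 8(W) — all W, so L
n=10: →9(L), so W
n=11: →0(L), so W
n=12: →4(L), so W
n=13: →0(L), so W
n=14: →7(W), 12(W), 13(W) — all W, so L
n=15: →14(L), so W
n=16: →14(L), so W
n=17: →0(L), so W
n=18: →9(L), so W
n=19: →0(L), so W
n=20: →10(W), 15(W), 16(W), 18(W), 19(W) — all W, so L
n=21: →14(L), so W
n=22: →20(L), so W
n=23: →0(L), so W
n=24: →20(L), so W
n=25: →20(L), so W
n=26: →13(W), 24(W), 25(W) — all W, so L
Every move from 26 reaches a W position, so the mover loses.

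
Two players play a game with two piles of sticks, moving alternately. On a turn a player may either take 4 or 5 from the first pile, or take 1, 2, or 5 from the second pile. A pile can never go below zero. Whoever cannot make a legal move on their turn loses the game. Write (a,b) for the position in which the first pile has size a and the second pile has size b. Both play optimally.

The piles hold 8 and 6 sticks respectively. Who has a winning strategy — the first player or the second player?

The first player wins.

Compute win/loss labels from the base case upward. A position with no move is L. Any other position is W if it can reach an L in one move, else L.
No move ever increases a pile, so every position that can arise here has a ≤ 8 and b ≤ 6; it is enough to label the cells with 0 ≤ a ≤ 8 and 0 ≤ b ≤ 6.
Every move lowers a or b (never raises either), so fill the grid row by row in increasing a, and left to right within a row: each cell's successors are then already labelled.
      b=0  b=1  b=2  b=3  b=4  b=5  b=6
a=0:    L    W    W    L    W    W    L
a=1:    L    W    W    L    W    W    L
a=2:    L    W    W    L    W    W    L
a=3:    L    W    W    L    W    W    L
a=4:    W    L    W    W    L    W    W
a=5:    W    L    W    W    L    W    W
a=6:    W    L    W    W    L    W    W
a=7:    W    L    W    W    L    W    W
a=8:    W    W    L    W    W    L    W
Cells with no legal move (terminal, hence L): (0,0), (1,0), (2,0), (3,0).
The remaining L cells, each justified by listing all of its moves:
(0,3): →(0,2)(W), (0,1)(W) — all W, so L
(0,6): →(0,5)(W), (0,4)(W), (0,1)(W) — all W, so L
(1,3): →(1,2)(W), (1,1)(W) — all W, so L
(1,6): →(1,5)(W), (1,4)(W), (1,1)(W) — all W, so L
(2,3): →(2,2)(W), (2,1)(W) — all W, so L
(2,6): →(2,5)(W), (2,4)(W), (2,1)(W) — all W, so L
(3,3): →(3,2)(W), (3,1)(W) — all W, so L
(3,6): →(3,5)(W), (3,4)(W), (3,1)(W) — all W, so L
(4,1): →(0,1)(W), (4,0)(W) — all W, so L
(4,4): →(0,4)(W), (4,3)(W), (4,2)(W) — all W, so L
(5,1): →(1,1)(W), (0,1)(W), (5,0)(W) — all W, so L
(5,4): →(1,4)(W), (0,4)(W), (5,3)(W), (5,2)(W) — all W, so L
(6,1): →(2,1)(W), (1,1)(W), (6,0)(W) — all W, so L
(6,4): →(2,4)(W), (1,4)(W), (6,3)(W), (6,2)(W) — all W, so L
(7,1): →(3,1)(W), (2,1)(W), (7,0)(W) — all W, so L
(7,4): →(3,4)(W), (2,4)(W), (7,3)(W), (7,2)(W) — all W, so L
(8,2): →(4,2)(W), (3,2)(W), (8,1)(W), (8,0)(W) — all W, so L
(8,5): →(4,5)(W), (3,5)(W), (8,4)(W), (8,3)(W), (8,0)(W) — all W, so L
Every other cell has at least one move into one of the L cells above, so it is W.
The starting position (8,6) is W: the player to move should move to (3,6), handing over an L position.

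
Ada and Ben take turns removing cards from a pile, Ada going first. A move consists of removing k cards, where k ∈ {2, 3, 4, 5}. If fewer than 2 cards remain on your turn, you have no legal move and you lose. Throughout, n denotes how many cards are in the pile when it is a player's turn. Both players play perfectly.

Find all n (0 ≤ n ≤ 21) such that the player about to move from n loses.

Build the W/L table. Terminal = L. A non-terminal position is W if it has a move to some L; otherwise it is L.
n=0: no move → L
n=1: no move → L
n=2: can move to 0, which is L ⇒ W
n=3: can move to 1, which is L ⇒ W
n=4: can move to 1, which is L ⇒ W
n=5: can move to 1, which is L ⇒ W
n=6: can move to 1, which is L ⇒ W
n=7: moves to 5(W), 4(W), 3(W), 2(W); every one is W ⇒ L
n=8: moves to 6(W), 5(W), 4(W), 3(W); every one is W ⇒ L
n=9: can move to 7, which is L ⇒ W
n=10: can move to 8, which is L ⇒ W
n=11: can move to 8, which is L ⇒ W
n=12: can move to 8, which is L ⇒ W
n=13: can move to 8, which is L ⇒ W
n=14: moves to 12(W), 11(W), 10(W), 9(W); every one is W ⇒ L
n=15: moves to 13(W), 12(W), 11(W), 10(W); every one is W ⇒ L
n=16: can move to 14, which is L ⇒ W
n=17: can move to 15, which is L ⇒ W
n=18: can move to 15, which is L ⇒ W
n=19: can move to 15, which is L ⇒ W
n=20: can move to 15, which is L ⇒ W
n=21: moves to 19(W), 18(W), 17(W), 16(W); every one is W ⇒ L
The losing starting values of n are exactly the entries labelled L in this table (7 of them).

0, 1, 7, 8, 14, 15, 21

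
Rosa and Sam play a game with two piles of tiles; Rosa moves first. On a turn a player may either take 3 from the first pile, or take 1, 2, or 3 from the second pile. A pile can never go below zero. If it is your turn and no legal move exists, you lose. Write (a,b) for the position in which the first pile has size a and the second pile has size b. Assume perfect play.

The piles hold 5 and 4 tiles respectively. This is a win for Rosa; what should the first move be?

Use the standard recursion: the mover loses at a terminal position; elsewhere, the mover wins exactly when some move hands the opponent an L position.
No move ever increases a pile, so every position that can arise here has a ≤ 5 and b ≤ 4; it is enough to label the cells with 0 ≤ a ≤ 5 and 0 ≤ b ≤ 4.
Every move lowers a or b (never raises either), so fill the grid row by row in increasing a, and left to right within a row: each cell's successors are then already labelled.
      b=0  b=1  b=2  b=3  b=4
a=0:    L    W    W    W    L
a=1:    L    W    W    W    L
a=2:    L    W    W    W    L
a=3:    W    L    W    W    W
a=4:    W    L    W    W    W
a=5:    W    L    W    W    W
Cells with no legal move (terminal, hence L): (0,0), (1,0), (2,0).
The remaining L cells, each justified by listing all of its moves:
(0,4): only reaches (0,3)(W), (0,2)(W), (0,1)(W), all W → L
(1,4): only reaches (1,3)(W), (1,2)(W), (1,1)(W), all W → L
(2,4): only reaches (2,3)(W), (2,2)(W), (2,1)(W), all W → L
(3,1): only reaches (0,1)(W), (3,0)(W), all W → L
(4,1): only reaches (1,1)(W), (4,0)(W), all W → L
(5,1): only reaches (2,1)(W), (5,0)(W), all W → L
Every other cell has at least one move into one of the L cells above, so it is W.
From (5,4), the L positions reachable in one move are: (2,4), (5,1). Any move reaching one of these is winning.

Move to (2,4).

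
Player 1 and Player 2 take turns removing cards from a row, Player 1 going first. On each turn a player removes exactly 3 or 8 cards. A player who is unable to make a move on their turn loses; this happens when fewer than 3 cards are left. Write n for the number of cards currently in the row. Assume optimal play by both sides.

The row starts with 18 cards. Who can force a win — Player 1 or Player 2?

Label each position W (a win for the player to move) or L (a loss). A position with no legal move is L; any other position is W exactly when some move reaches an L, and L when every move reaches a W.
n=0: no move → L
n=1: no move → L
n=2: no move → L
n=3: reaches L-position 0 → W
n=4: reaches L-position 1 → W
n=5: reaches L-position 2 → W
n=6: only reaches 3(W), which is W → L
n=7: only reaches 4(W), which is W → L
n=8: reaches L-position 0 → W
n=9: reaches L-position 6 → W
n=10: reaches L-position 7 → W
n=11: only reaches 8(W), 3(W), all W → L
n=12: only reaches 9(W), 4(W), all W → L
n=13: only reaches 10(W), 5(W), all W → L
n=14: reaches L-position 11 → W
n=15: reaches L-position 12 → W
n=16: reaches L-position 13 → W
n=17: only reaches 14(W), 9(W), all W → L
n=18: only reaches 15(W), 10(W), all W → L
The starting position 18 is L: whatever Player 1 does, the opponent receives a W position.

Player 2 wins.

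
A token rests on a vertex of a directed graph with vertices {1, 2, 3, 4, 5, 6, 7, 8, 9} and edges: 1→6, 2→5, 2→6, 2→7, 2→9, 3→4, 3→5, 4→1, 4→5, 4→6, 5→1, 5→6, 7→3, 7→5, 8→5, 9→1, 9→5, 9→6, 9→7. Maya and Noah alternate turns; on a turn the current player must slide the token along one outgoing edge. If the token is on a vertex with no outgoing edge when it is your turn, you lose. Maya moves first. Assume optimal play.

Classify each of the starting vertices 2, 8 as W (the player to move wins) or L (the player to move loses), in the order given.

2: W, 8: L

Label each position W (a win for the player to move) or L (a loss). A position with no legal move is L; any other position is W exactly when some move reaches an L, and L when every move reaches a W.
Every edge goes from a vertex to one that appears earlier in the order 6, 1, 5, 4, 3, 7, 9, 8, 2, so processing vertices in that order labels each vertex after all of its successors.
6: no outgoing edge → L
1: →6(L), so W
5: →6(L), so W
4: →6(L), so W
3: →4(W), 5(W) — all W, so L
7: →3(L), so W
9: →6(L), so W
8: →5(W) only, which is W, so L
2: →6(L), so W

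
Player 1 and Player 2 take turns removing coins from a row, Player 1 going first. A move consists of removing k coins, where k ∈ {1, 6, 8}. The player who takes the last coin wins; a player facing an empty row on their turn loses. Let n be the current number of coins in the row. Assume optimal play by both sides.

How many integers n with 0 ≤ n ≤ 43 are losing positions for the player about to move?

19

Label each position W (a win for the player to move) or L (a loss). A position with no legal move is L; any other position is W exactly when some move reaches an L, and L when every move reaches a W.
n=0: no move → L
n=1: W (go to 0, an L position)
n=2: L (sole option 1(W) is W)
n=3: W (go to 2, an L position)
n=4: L (sole option 3(W) is W)
n=5: W (go to 4, an L position)
n=6: W (go to 0, an L position)
n=7: L (options 6(W), 1(W) are all W)
n=8: W (go to 7, an L position)
n=9: L (options 8(W), 3(W), 1(W) are all W)
n=10: W (go to 9, an L position)
n=11: L (options 10(W), 5(W), 3(W) are all W)
n=12: W (go to 11, an L position)
n=13: W (go to 7, an L position)
n=14: L (options 13(W), 8(W), 6(W) are all W)
n=15: W (go to 14, an L position)
n=16: L (options 15(W), 10(W), 8(W) are all W)
n=17: W (go to 16, an L position)
n=18: L (options 17(W), 12(W), 10(W) are all W)
n=19: W (go to 18, an L position)
n=20: W (go to 14, an L position)
n=21: L (options 20(W), 15(W), 13(W) are all W)
n=22: W (go to 21, an L position)
n=23: L (options 22(W), 17(W), 15(W) are all W)
n=24: W (go to 23, an L position)
n=25: L (options 24(W), 19(W), 17(W) are all W)
n=26: W (go to 25, an L position)
n=27: W (go to 21, an L position)
n=28: L (options 27(W), 22(W), 20(W) are all W)
n=29: W (go to 28, an L position)
n=30: L (options 29(W), 24(W), 22(W) are all W)
n=31: W (go to 30, an L position)
n=32: L (options 31(W), 26(W), 24(W) are all W)
n=33: W (go to 32, an L position)
n=34: W (go to 28, an L position)
n=35: L (options 34(W), 29(W), 27(W) are all W)
n=36: W (go to 35, an L position)
n=37: L (options 36(W), 31(W), 29(W) are all W)
n=38: W (go to 37, an L position)
n=39: L (options 38(W), 33(W), 31(W) are all W)
n=40: W (go to 39, an L position)
n=41: W (go to 35, an L position)
n=42: L (options 41(W), 36(W), 34(W) are all W)
n=43: W (go to 42, an L position)
L entries with 0 ≤ n ≤ 43: n = 0, 2, 4, 7, 9, 11, 14, 16, 18, 21, 23, 25, 28, 30, 32, 35, 37, 39, 42; that makes 19.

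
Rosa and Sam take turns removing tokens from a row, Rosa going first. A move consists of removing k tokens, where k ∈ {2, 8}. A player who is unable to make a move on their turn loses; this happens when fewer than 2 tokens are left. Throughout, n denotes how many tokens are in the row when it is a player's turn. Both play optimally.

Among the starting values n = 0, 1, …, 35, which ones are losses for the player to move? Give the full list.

Build the W/L table. Terminal = L. A non-terminal position is W if it has a move to some L; otherwise it is L.
n=0: no move → L
n=1: no move → L
n=2: reaches L-position 0 → W
n=3: reaches L-position 1 → W
n=4: only reaches 2(W), which is W → L
n=5: only reaches 3(W), which is W → L
n=6: reaches L-position 4 → W
n=7: reaches L-position 5 → W
n=8: reaches L-position 0 → W
n=9: reaches L-position 1 → W
n=10: only reaches 8(W), 2(W), all W → L
n=11: only reaches 9(W), 3(W), all W → L
n=12: reaches L-position 10 → W
n=13: reaches L-position 11 → W
n=14: only reaches 12(W), 6(W), all W → L
n=15: only reaches 13(W), 7(W), all W → L
n=16: reaches L-position 14 → W
n=17: reaches L-position 15 → W
n=18: reaches L-position 10 → W
n=19: reaches L-position 11 → W
n=20: only reaches 18(W), 12(W), all W → L
n=21: only reaches 19(W), 13(W), all W → L
n=22: reaches L-position 20 → W
n=23: reaches L-position 21 → W
n=24: only reaches 22(W), 16(W), all W → L
n=25: only reaches 23(W), 17(W), all W → L
n=26: reaches L-position 24 → W
n=27: reaches L-position 25 → W
n=28: reaches L-position 20 → W
n=29: reaches L-position 21 → W
n=30: only reaches 28(W), 22(W), all W → L
n=31: only reaches 29(W), 23(W), all W → L
n=32: reaches L-position 30 → W
n=33: reaches L-position 31 → W
n=34: only reaches 32(W), 26(W), all W → L
n=35: only reaches 33(W), 27(W), all W → L
Reading off the rows marked L gives the requested list; there are 16 such values of n.

0, 1, 4, 5, 10, 11, 14, 15, 20, 21, 24, 25, 30, 31, 34, 35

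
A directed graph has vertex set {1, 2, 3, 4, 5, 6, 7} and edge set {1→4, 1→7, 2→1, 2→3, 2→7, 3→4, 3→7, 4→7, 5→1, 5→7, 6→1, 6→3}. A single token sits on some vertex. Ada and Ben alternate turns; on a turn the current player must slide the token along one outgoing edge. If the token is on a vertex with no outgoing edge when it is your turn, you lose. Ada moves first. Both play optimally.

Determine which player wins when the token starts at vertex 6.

Positions with no move are L. A position that does have a move is losing for the player to move precisely when every available move leads to a winning position for the opponent. Fill in the labels:
Every edge goes from a vertex to one that appears earlier in the order 7, 4, 1, 5, 3, 6, 2, so processing vertices in that order labels each vertex after all of its successors.
7: no outgoing edge → L
4: can move to 7, which is L ⇒ W
1: can move to 7, which is L ⇒ W
5: can move to 7, which is L ⇒ W
3: can move to 7, which is L ⇒ W
6: moves to 3(W), 1(W); every one is W ⇒ L
2: can move to 7, which is L ⇒ W
The starting position 6 is L: whatever Ada does, the opponent receives a W position.

Ben wins.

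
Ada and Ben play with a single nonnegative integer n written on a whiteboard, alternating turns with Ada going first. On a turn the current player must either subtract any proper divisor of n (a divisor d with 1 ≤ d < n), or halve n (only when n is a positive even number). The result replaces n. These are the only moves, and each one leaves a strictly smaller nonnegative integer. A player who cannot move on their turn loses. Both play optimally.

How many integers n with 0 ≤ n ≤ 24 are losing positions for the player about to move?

13

Compute win/loss labels from the base case upward. A position with no move is L. Any other position is W if it can reach an L in one move, else L.
n=0: no move → L
n=1: no move → L
n=2: can move to 1, which is L ⇒ W
n=3: the only move is to 2(W), a W ⇒ L
n=4: can move to 3, which is L ⇒ W
n=5: the only move is to 4(W), a W ⇒ L
n=6: can move to 3, which is L ⇒ W
n=7: the only move is to 6(W), a W ⇒ L
n=8: can move to 7, which is L ⇒ W
n=9: moves to 6(W), 8(W); every one is W ⇒ L
n=10: can move to 5, which is L ⇒ W
n=11: the only move is to 10(W), a W ⇒ L
n=12: can move to 9, which is L ⇒ W
n=13: the only move is to 12(W), a W ⇒ L
n=14: can move to 7, which is L ⇒ W
n=15: moves to 10(W), 12(W), 14(W); every one is W ⇒ L
n=16: can move to 15, which is L ⇒ W
n=17: the only move is to 16(W), a W ⇒ L
n=18: can move to 9, which is L ⇒ W
n=19: the only move is to 18(W), a W ⇒ L
n=20: can move to 15, which is L ⇒ W
n=21: moves to 14(W), 18(W), 20(W); every one is W ⇒ L
n=22: can move to 11, which is L ⇒ W
n=23: the only move is to 22(W), a W ⇒ L
n=24: can move to 21, which is L ⇒ W
L entries with 0 ≤ n ≤ 24: n = 0, 1, 3, 5, 7, 9, 11, 13, 15, 17, 19, 21, 23; that makes 13.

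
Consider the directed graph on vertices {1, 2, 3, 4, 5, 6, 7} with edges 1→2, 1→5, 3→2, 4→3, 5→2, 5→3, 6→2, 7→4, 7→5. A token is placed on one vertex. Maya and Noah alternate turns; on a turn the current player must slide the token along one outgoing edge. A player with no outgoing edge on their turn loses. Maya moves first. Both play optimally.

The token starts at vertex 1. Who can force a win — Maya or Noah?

Maya wins.

Label each position W (a win for the player to move) or L (a loss). A position with no legal move is L; any other position is W exactly when some move reaches an L, and L when every move reaches a W.
Every edge goes from a vertex to one that appears earlier in the order 2, 3, 5, 4, 1, 6, 7, so processing vertices in that order labels each vertex after all of its successors.
2: no outgoing edge → L
3: W (go to 2, an L position)
5: W (go to 2, an L position)
4: L (sole option 3(W) is W)
1: W (go to 2, an L position)
6: W (go to 2, an L position)
7: W (go to 4, an L position)
The starting position 1 is W: Maya should move to 2, handing over an L position.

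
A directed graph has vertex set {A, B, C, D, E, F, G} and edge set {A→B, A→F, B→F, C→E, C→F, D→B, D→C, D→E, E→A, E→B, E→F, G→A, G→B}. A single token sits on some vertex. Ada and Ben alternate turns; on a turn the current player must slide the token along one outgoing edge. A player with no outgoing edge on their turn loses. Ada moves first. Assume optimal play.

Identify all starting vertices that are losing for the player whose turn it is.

Compute win/loss labels from the base case upward. A position with no move is L. Any other position is W if it can reach an L in one move, else L.
Every edge goes from a vertex to one that appears earlier in the order F, B, A, E, G, C, D, so processing vertices in that order labels each vertex after all of its successors.
F: no outgoing edge → L
B: →F(L), so W
A: →F(L), so W
E: →F(L), so W
G: →A(W), B(W) — all W, so L
C: →F(L), so W
D: →C(W), E(W), B(W) — all W, so L
The losing starting vertices are exactly the entries labelled L in this table (3 of them).

D, F, G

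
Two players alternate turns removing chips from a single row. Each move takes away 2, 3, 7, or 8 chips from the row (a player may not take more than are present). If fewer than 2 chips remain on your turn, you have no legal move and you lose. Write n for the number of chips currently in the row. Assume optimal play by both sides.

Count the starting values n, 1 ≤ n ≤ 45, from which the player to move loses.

Positions with no move are L. A position that does have a move is losing for the player to move precisely when every available move leads to a winning position for the opponent. Fill in the labels:
n=0: no move → L
n=1: no move → L
n=2: reaches L-position 0 → W
n=3: reaches L-position 1 → W
n=4: reaches L-position 1 → W
n=5: only reaches 3(W), 2(W), all W → L
n=6: only reaches 4(W), 3(W), all W → L
n=7: reaches L-position 5 → W
n=8: reaches L-position 6 → W
n=9: reaches L-position 6 → W
n=10: only reaches 8(W), 7(W), 3(W), 2(W), all W → L
n=11: only reaches 9(W), 8(W), 4(W), 3(W), all W → L
n=12: reaches L-position 10 → W
n=13: reaches L-position 11 → W
n=14: reaches L-position 11 → W
n=15: only reaches 13(W), 12(W), 8(W), 7(W), all W → L
n=16: only reaches 14(W), 13(W), 9(W), 8(W), all W → L
n=17: reaches L-position 15 → W
n=18: reaches L-position 16 → W
n=19: reaches L-position 16 → W
n=20: only reaches 18(W), 17(W), 13(W), 12(W), all W → L
n=21: only reaches 19(W), 18(W), 14(W), 13(W), all W → L
n=22: reaches L-position 20 → W
n=23: reaches L-position 21 → W
n=24: reaches L-position 21 → W
n=25: only reaches 23(W), 22(W), 18(W), 17(W), all W → L
n=26: only reaches 24(W), 23(W), 19(W), 18(W), all W → L
n=27: reaches L-position 25 → W
n=28: reaches L-position 26 → W
n=29: reaches L-position 26 → W
n=30: only reaches 28(W), 27(W), 23(W), 22(W), all W → L
n=31: only reaches 29(W), 28(W), 24(W), 23(W), all W → L
n=32: reaches L-position 30 → W
n=33: reaches L-position 31 → W
n=34: reaches L-position 31 → W
n=35: only reaches 33(W), 32(W), 28(W), 27(W), all W → L
n=36: only reaches 34(W), 33(W), 29(W), 28(W), all W → L
n=37: reaches L-position 35 → W
n=38: reaches L-position 36 → W
n=39: reaches L-position 36 → W
n=40: only reaches 38(W), 37(W), 33(W), 32(W), all W → L
n=41: only reaches 39(W), 38(W), 34(W), 33(W), all W → L
n=42: reaches L-position 40 → W
n=43: reaches L-position 41 → W
n=44: reaches L-position 41 → W
n=45: only reaches 43(W), 42(W), 38(W), 37(W), all W → L
L entries with 1 ≤ n ≤ 45 (n=0 is outside the asked range and is not counted): n = 1, 5, 6, 10, 11, 15, 16, 20, 21, 25, 26, 30, 31, 35, 36, 40, 41, 45; that makes 18.

18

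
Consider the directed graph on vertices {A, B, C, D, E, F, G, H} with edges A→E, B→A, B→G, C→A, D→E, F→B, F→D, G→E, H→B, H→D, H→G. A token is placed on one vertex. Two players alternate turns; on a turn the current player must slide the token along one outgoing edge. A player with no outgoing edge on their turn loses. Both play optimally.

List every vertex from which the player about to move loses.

B, C, E

Classify positions by backward induction: terminal positions (no move available) are L. From any other position, the mover wins iff some move reaches an L.
Every edge goes from a vertex to one that appears earlier in the order E, A, G, D, B, F, H, C, so processing vertices in that order labels each vertex after all of its successors.
E: no outgoing edge → L
A: →E(L), so W
G: →E(L), so W
D: →E(L), so W
B: →G(W), A(W) — all W, so L
F: →B(L), so W
H: →B(L), so W
C: →A(W) only, which is W, so L
The losing starting vertices are exactly the entries labelled L in this table (3 of them).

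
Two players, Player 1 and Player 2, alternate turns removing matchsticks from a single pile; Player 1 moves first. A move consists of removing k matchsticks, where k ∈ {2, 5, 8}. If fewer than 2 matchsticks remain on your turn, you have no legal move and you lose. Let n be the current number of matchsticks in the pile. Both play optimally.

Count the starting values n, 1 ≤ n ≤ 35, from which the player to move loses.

Work bottom-up. With no move the player to move loses. Otherwise the position is W if at least one move leads to an L position for the opponent, and L if every move leads to a W.
n=0: no move → L
n=1: no move → L
n=2: can move to 0, which is L ⇒ W
n=3: can move to 1, which is L ⇒ W
n=4: the only move is to 2(W), a W ⇒ L
n=5: can move to 0, which is L ⇒ W
n=6: can move to 4, which is L ⇒ W
n=7: moves to 5(W), 2(W); every one is W ⇒ L
n=8: can move to 0, which is L ⇒ W
n=9: can move to 7, which is L ⇒ W
n=10: moves to 8(W), 5(W), 2(W); every one is W ⇒ L
n=11: moves to 9(W), 6(W), 3(W); every one is W ⇒ L
n=12: can move to 10, which is L ⇒ W
n=13: can move to 11, which is L ⇒ W
n=14: moves to 12(W), 9(W), 6(W); every one is W ⇒ L
n=15: can move to 10, which is L ⇒ W
n=16: can move to 14, which is L ⇒ W
n=17: moves to 15(W), 12(W), 9(W); every one is W ⇒ L
n=18: can move to 10, which is L ⇒ W
n=19: can move to 17, which is L ⇒ W
n=20: moves to 18(W), 15(W), 12(W); every one is W ⇒ L
n=21: moves to 19(W), 16(W), 13(W); every one is W ⇒ L
n=22: can move to 20, which is L ⇒ W
n=23: can move to 21, which is L ⇒ W
n=24: moves to 22(W), 19(W), 16(W); every one is W ⇒ L
n=25: can move to 20, which is L ⇒ W
n=26: can move to 24, which is L ⇒ W
n=27: moves to 25(W), 22(W), 19(W); every one is W ⇒ L
n=28: can move to 20, which is L ⇒ W
n=29: can move to 27, which is L ⇒ W
n=30: moves to 28(W), 25(W), 22(W); every one is W ⇒ L
n=31: moves to 29(W), 26(W), 23(W); every one is W ⇒ L
n=32: can move to 30, which is L ⇒ W
n=33: can move to 31, which is L ⇒ W
n=34: moves to 32(W), 29(W), 26(W); every one is W ⇒ L
n=35: can move to 30, which is L ⇒ W
L entries with 1 ≤ n ≤ 35 (n=0 is outside the asked range and is not counted): n = 1, 4, 7, 10, 11, 14, 17, 20, 21, 24, 27, 30, 31, 34; that makes 14.

14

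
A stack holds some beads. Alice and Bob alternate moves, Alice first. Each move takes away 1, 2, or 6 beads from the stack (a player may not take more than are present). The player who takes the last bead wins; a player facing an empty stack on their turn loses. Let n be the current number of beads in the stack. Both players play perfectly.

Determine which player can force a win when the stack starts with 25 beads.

Label each position W (a win for the player to move) or L (a loss). A position with no legal move is L; any other position is W exactly when some move reaches an L, and L when every move reaches a W.
n=0: no move → L
n=1: W (go to 0, an L position)
n=2: W (go to 0, an L position)
n=3: L (options 2(W), 1(W) are all W)
n=4: W (go to 3, an L position)
n=5: W (go to 3, an L position)
n=6: W (go to 0, an L position)
n=7: L (options 6(W), 5(W), 1(W) are all W)
n=8: W (go to 7, an L position)
n=9: W (go to 7, an L position)
n=10: L (options 9(W), 8(W), 4(W) are all W)
n=11: W (go to 10, an L position)
n=12: W (go to 10, an L position)
n=13: W (go to 7, an L position)
n=14: L (options 13(W), 12(W), 8(W) are all W)
n=15: W (go to 14, an L position)
n=16: W (go to 14, an L position)
n=17: L (options 16(W), 15(W), 11(W) are all W)
n=18: W (go to 17, an L position)
n=19: W (go to 17, an L position)
n=20: W (go to 14, an L position)
n=21: L (options 20(W), 19(W), 15(W) are all W)
n=22: W (go to 21, an L position)
n=23: W (go to 21, an L position)
n=24: L (options 23(W), 22(W), 18(W) are all W)
n=25: W (go to 24, an L position)
From 25 Alice can remove 1, leaving 24, reaching an L position.

Alice wins.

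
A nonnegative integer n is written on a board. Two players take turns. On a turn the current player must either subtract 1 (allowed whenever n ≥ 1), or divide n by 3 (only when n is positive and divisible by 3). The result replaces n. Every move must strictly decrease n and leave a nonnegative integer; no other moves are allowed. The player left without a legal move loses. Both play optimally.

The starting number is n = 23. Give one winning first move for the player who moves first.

Move to 22.

Work bottom-up. With no move the player to move loses. Otherwise the position is W if at least one move leads to an L position for the opponent, and L if every move leads to a W.
n=0: no move → L
n=1: W (go to 0, an L position)
n=2: L (sole option 1(W) is W)
n=3: W (go to 2, an L position)
n=4: L (sole option 3(W) is W)
n=5: W (go to 4, an L position)
n=6: W (go to 2, an L position)
n=7: L (sole option 6(W) is W)
n=8: W (go to 7, an L position)
n=9: L (options 3(W), 8(W) are all W)
n=10: W (go to 9, an L position)
n=11: L (sole option 10(W) is W)
n=12: W (go to 4, an L position)
n=13: L (sole option 12(W) is W)
n=14: W (go to 13, an L position)
n=15: L (options 5(W), 14(W) are all W)
n=16: W (go to 15, an L position)
n=17: L (sole option 16(W) is W)
n=18: W (go to 17, an L position)
n=19: L (sole option 18(W) is W)
n=20: W (go to 19, an L position)
n=21: W (go to 7, an L position)
n=22: L (sole option 21(W) is W)
n=23: W (go to 22, an L position)
From 23, the L positions reachable in one move are: 22.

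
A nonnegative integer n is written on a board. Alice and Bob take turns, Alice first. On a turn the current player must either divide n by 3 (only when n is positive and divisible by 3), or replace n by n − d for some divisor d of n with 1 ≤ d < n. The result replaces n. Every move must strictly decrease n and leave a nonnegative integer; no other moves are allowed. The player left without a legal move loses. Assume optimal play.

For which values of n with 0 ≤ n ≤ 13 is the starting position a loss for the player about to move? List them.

Build the W/L table. Terminal = L. A non-terminal position is W if it has a move to some L; otherwise it is L.
n=0: no move → L
n=1: no move → L
n=2: reaches L-position 1 → W
n=3: reaches L-position 1 → W
n=4: only reaches 2(W), 3(W), all W → L
n=5: reaches L-position 4 → W
n=6: reaches L-position 4 → W
n=7: only reaches 6(W), which is W → L
n=8: reaches L-position 4 → W
n=9: only reaches 3(W), 6(W), 8(W), all W → L
n=10: reaches L-position 9 → W
n=11: only reaches 10(W), which is W → L
n=12: reaches L-position 4 → W
n=13: only reaches 12(W), which is W → L
Reading off the rows marked L gives the requested list; there are 7 such values of n.

0, 1, 4, 7, 9, 11, 13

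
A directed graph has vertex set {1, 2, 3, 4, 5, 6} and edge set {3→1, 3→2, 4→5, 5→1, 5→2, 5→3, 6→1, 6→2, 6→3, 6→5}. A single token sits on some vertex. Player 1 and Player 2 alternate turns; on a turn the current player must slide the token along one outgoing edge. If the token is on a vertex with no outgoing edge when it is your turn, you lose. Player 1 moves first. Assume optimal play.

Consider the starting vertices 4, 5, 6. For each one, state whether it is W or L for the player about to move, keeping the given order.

4: L, 5: W, 6: W

Build the W/L table. Terminal = L. A non-terminal position is W if it has a move to some L; otherwise it is L.
Every edge goes from a vertex to one that appears earlier in the order 1, 2, 3, 5, 6, 4, so processing vertices in that order labels each vertex after all of its successors.
1: no outgoing edge → L
2: no outgoing edge → L
3: →2(L), so W
5: →2(L), so W
6: →2(L), so W
4: →5(W) only, which is W, so L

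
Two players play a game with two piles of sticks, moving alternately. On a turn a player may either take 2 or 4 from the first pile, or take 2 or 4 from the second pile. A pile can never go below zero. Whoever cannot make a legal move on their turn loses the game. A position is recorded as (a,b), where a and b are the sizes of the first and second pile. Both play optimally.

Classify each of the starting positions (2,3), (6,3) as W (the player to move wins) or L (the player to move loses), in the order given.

Compute win/loss labels from the base case upward. A position with no move is L. Any other position is W if it can reach an L in one move, else L.
No move ever increases a pile, so every position that can arise here has a ≤ 6 and b ≤ 3; it is enough to label the cells with 0 ≤ a ≤ 6 and 0 ≤ b ≤ 3.
Every move lowers a or b (never raises either), so fill the grid row by row in increasing a, and left to right within a row: each cell's successors are then already labelled.
      b=0  b=1  b=2  b=3
a=0:    L    L    W    W
a=1:    L    L    W    W
a=2:    W    W    L    L
a=3:    W    W    L    L
a=4:    W    W    W    W
a=5:    W    W    W    W
a=6:    L    L    W    W
Cells with no legal move (terminal, hence L): (0,0), (0,1), (1,0), (1,1).
The remaining L cells, each justified by listing all of its moves:
(2,2): moves to (0,2)(W), (2,0)(W); every one is W ⇒ L
(2,3): moves to (0,3)(W), (2,1)(W); every one is W ⇒ L
(3,2): moves to (1,2)(W), (3,0)(W); every one is W ⇒ L
(3,3): moves to (1,3)(W), (3,1)(W); every one is W ⇒ L
(6,0): moves to (4,0)(W), (2,0)(W); every one is W ⇒ L
(6,1): moves to (4,1)(W), (2,1)(W); every one is W ⇒ L
Every other cell has at least one move into one of the L cells above, so it is W.
(2,3): one of the L cells justified above, so L
(6,3): the move to (2,3) reaches an L cell, so W

(2,3): L, (6,3): W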